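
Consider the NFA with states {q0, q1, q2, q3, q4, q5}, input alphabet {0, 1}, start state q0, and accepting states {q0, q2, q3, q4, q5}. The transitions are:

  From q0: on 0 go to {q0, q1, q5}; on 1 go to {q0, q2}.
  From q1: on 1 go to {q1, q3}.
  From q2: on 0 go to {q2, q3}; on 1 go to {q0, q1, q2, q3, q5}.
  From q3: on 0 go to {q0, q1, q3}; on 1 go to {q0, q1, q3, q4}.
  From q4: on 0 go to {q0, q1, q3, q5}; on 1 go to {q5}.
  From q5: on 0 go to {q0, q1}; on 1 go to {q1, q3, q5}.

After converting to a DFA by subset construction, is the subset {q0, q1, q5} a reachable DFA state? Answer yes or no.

Start state of the DFA: {q0}.
{q0} --0--> {q0, q1, q5}  [new]
{q0} --1--> {q0, q2}  [new]
{q0, q1, q5} --0--> {q0, q1, q5}  [seen]
{q0, q1, q5} --1--> {q0, q1, q2, q3, q5}  [new]
{q0, q2} --0--> {q0, q1, q2, q3, q5}  [seen]
{q0, q2} --1--> {q0, q1, q2, q3, q5}  [seen]
{q0, q1, q2, q3, q5} --0--> {q0, q1, q2, q3, q5}  [seen]
{q0, q1, q2, q3, q5} --1--> {q0, q1, q2, q3, q4, q5}  [new]
{q0, q1, q2, q3, q4, q5} --0--> {q0, q1, q2, q3, q5}  [seen]
{q0, q1, q2, q3, q4, q5} --1--> {q0, q1, q2, q3, q4, q5}  [seen]
Reachable DFA states: {q0}, {q0, q1, q5}, {q0, q2}, {q0, q1, q2, q3, q5}, {q0, q1, q2, q3, q4, q5}.
{q0, q1, q5} is among them.

yes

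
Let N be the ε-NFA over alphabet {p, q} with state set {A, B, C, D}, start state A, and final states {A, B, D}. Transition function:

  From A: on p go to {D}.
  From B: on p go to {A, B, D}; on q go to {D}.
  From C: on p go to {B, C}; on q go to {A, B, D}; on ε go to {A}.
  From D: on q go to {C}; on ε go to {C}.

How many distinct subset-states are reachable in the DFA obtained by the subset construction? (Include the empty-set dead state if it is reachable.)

Start state of the DFA: {A} (ε-closure of the NFA start).
{A} --p--> {A, C, D}  [new]
{A} --q--> ∅  [new]
{A, C, D} --p--> {A, B, C, D}  [new]
{A, C, D} --q--> {A, B, C, D}  [seen]
∅ --p--> ∅  [seen]
∅ --q--> ∅  [seen]
{A, B, C, D} --p--> {A, B, C, D}  [seen]
{A, B, C, D} --q--> {A, B, C, D}  [seen]
Reachable DFA states: {A}, {A, C, D}, ∅, {A, B, C, D}.

4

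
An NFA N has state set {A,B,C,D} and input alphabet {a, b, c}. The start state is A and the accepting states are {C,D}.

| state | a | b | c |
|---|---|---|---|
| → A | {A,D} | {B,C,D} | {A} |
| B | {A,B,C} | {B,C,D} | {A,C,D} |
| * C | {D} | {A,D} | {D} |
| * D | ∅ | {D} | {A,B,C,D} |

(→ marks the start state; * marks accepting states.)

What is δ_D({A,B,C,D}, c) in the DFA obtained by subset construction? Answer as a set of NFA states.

δ(A,c) = {A}; δ(B,c) = {A,C,D}; δ(C,c) = {D}; δ(D,c) = {A,B,C,D}.
Union: {A,B,C,D}.

{A,B,C,D}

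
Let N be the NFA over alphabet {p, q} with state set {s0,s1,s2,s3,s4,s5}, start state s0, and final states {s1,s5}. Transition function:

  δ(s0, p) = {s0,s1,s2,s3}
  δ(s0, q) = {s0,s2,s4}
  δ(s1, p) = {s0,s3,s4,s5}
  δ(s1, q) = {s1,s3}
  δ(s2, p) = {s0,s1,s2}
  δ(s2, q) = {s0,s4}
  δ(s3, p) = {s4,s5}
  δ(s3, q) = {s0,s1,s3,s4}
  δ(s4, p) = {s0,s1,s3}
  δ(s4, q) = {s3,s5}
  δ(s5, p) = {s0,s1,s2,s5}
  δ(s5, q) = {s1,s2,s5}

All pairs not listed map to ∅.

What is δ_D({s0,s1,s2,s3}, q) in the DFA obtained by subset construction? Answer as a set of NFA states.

{s0,s1,s2,s3,s4}

δ(s0,q) = {s0,s2,s4}; δ(s1,q) = {s1,s3}; δ(s2,q) = {s0,s4}; δ(s3,q) = {s0,s1,s3,s4}.
Union: {s0,s1,s2,s3,s4}.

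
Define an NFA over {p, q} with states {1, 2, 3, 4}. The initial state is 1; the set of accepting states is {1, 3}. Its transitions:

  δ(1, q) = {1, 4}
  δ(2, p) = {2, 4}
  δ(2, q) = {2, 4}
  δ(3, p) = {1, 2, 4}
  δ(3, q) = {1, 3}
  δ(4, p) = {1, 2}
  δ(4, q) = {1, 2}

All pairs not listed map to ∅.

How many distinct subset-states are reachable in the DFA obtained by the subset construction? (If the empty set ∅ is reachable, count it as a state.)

Start state of the DFA: {1}.
{1} --p--> ∅  [new]
{1} --q--> {1, 4}  [new]
∅ --p--> ∅  [seen]
∅ --q--> ∅  [seen]
{1, 4} --p--> {1, 2}  [new]
{1, 4} --q--> {1, 2, 4}  [new]
{1, 2} --p--> {2, 4}  [new]
{1, 2} --q--> {1, 2, 4}  [seen]
{1, 2, 4} --p--> {1, 2, 4}  [seen]
{1, 2, 4} --q--> {1, 2, 4}  [seen]
{2, 4} --p--> {1, 2, 4}  [seen]
{2, 4} --q--> {1, 2, 4}  [seen]
Reachable DFA states: {1}, ∅, {1, 4}, {1, 2}, {1, 2, 4}, {2, 4}.

6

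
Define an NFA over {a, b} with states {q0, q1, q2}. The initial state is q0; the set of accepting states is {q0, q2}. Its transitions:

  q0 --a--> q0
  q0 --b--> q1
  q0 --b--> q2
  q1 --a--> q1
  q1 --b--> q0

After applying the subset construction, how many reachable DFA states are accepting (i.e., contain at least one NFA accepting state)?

Start state of the DFA: {q0}.
{q0} --a--> {q0}  [seen]
{q0} --b--> {q1, q2}  [new]
{q1, q2} --a--> {q1}  [new]
{q1, q2} --b--> {q0}  [seen]
{q1} --a--> {q1}  [seen]
{q1} --b--> {q0}  [seen]
Reachable DFA states: {q0}, {q1, q2}, {q1}.
Accepting DFA states (contain an NFA accepting state): {q0}, {q1, q2}.

2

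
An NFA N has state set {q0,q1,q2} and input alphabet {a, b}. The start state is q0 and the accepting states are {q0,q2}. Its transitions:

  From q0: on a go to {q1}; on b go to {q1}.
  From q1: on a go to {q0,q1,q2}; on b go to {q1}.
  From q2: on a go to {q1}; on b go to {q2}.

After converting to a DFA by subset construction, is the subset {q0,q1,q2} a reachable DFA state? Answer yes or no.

Start state of the DFA: {q0}.
{q0} --a--> {q1}  [new]
{q0} --b--> {q1}  [seen]
{q1} --a--> {q0,q1,q2}  [new]
{q1} --b--> {q1}  [seen]
{q0,q1,q2} --a--> {q0,q1,q2}  [seen]
{q0,q1,q2} --b--> {q1,q2}  [new]
{q1,q2} --a--> {q0,q1,q2}  [seen]
{q1,q2} --b--> {q1,q2}  [seen]
Reachable DFA states: {q0}, {q1}, {q0,q1,q2}, {q1,q2}.
{q0,q1,q2} is among them.

yes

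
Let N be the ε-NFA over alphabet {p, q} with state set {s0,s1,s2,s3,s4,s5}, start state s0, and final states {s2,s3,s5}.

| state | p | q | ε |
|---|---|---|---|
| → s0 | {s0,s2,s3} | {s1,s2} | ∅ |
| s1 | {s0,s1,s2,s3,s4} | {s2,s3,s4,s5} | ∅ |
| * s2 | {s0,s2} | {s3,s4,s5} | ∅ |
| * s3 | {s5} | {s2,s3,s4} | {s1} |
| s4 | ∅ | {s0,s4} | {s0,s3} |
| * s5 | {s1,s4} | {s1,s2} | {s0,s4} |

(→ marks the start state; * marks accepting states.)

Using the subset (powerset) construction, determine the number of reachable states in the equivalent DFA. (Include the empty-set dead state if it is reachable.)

Start state of the DFA: {s0} (ε-closure of the NFA start).
{s0} --p--> {s0,s1,s2,s3}  [new]
{s0} --q--> {s1,s2}  [new]
{s0,s1,s2,s3} --p--> {s0,s1,s2,s3,s4,s5}  [new]
{s0,s1,s2,s3} --q--> {s0,s1,s2,s3,s4,s5}  [seen]
{s1,s2} --p--> {s0,s1,s2,s3,s4}  [new]
{s1,s2} --q--> {s0,s1,s2,s3,s4,s5}  [seen]
{s0,s1,s2,s3,s4,s5} --p--> {s0,s1,s2,s3,s4,s5}  [seen]
{s0,s1,s2,s3,s4,s5} --q--> {s0,s1,s2,s3,s4,s5}  [seen]
{s0,s1,s2,s3,s4} --p--> {s0,s1,s2,s3,s4,s5}  [seen]
{s0,s1,s2,s3,s4} --q--> {s0,s1,s2,s3,s4,s5}  [seen]
Reachable DFA states: {s0}, {s0,s1,s2,s3}, {s1,s2}, {s0,s1,s2,s3,s4,s5}, {s0,s1,s2,s3,s4}.

5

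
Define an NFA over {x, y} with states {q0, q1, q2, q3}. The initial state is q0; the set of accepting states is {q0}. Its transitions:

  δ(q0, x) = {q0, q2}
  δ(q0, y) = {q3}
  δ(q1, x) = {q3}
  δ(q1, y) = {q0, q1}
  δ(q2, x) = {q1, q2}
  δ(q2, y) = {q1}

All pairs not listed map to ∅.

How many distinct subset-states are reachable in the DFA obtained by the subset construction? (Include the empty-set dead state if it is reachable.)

10

Start state of the DFA: {q0}.
{q0} --x--> {q0, q2}  [new]
{q0} --y--> {q3}  [new]
{q0, q2} --x--> {q0, q1, q2}  [new]
{q0, q2} --y--> {q1, q3}  [new]
{q3} --x--> ∅  [new]
{q3} --y--> ∅  [seen]
{q0, q1, q2} --x--> {q0, q1, q2, q3}  [new]
{q0, q1, q2} --y--> {q0, q1, q3}  [new]
{q1, q3} --x--> {q3}  [seen]
{q1, q3} --y--> {q0, q1}  [new]
∅ --x--> ∅  [seen]
∅ --y--> ∅  [seen]
{q0, q1, q2, q3} --x--> {q0, q1, q2, q3}  [seen]
{q0, q1, q2, q3} --y--> {q0, q1, q3}  [seen]
{q0, q1, q3} --x--> {q0, q2, q3}  [new]
{q0, q1, q3} --y--> {q0, q1, q3}  [seen]
{q0, q1} --x--> {q0, q2, q3}  [seen]
{q0, q1} --y--> {q0, q1, q3}  [seen]
{q0, q2, q3} --x--> {q0, q1, q2}  [seen]
{q0, q2, q3} --y--> {q1, q3}  [seen]
Reachable DFA states: {q0}, {q0, q2}, {q3}, {q0, q1, q2}, {q1, q3}, ∅, {q0, q1, q2, q3}, {q0, q1, q3}, {q0, q1}, {q0, q2, q3}.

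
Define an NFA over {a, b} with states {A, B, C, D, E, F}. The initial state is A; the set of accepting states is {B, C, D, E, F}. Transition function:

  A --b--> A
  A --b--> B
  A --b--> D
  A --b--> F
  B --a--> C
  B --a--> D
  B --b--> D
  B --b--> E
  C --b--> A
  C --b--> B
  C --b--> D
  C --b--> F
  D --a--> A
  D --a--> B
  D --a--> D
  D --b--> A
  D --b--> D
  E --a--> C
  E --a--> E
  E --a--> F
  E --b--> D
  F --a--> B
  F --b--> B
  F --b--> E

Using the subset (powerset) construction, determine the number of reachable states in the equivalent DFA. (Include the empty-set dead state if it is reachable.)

6

Start state of the DFA: {A}.
{A} --a--> ∅  [new]
{A} --b--> {A, B, D, F}  [new]
∅ --a--> ∅  [seen]
∅ --b--> ∅  [seen]
{A, B, D, F} --a--> {A, B, C, D}  [new]
{A, B, D, F} --b--> {A, B, D, E, F}  [new]
{A, B, C, D} --a--> {A, B, C, D}  [seen]
{A, B, C, D} --b--> {A, B, D, E, F}  [seen]
{A, B, D, E, F} --a--> {A, B, C, D, E, F}  [new]
{A, B, D, E, F} --b--> {A, B, D, E, F}  [seen]
{A, B, C, D, E, F} --a--> {A, B, C, D, E, F}  [seen]
{A, B, C, D, E, F} --b--> {A, B, D, E, F}  [seen]
Reachable DFA states: {A}, ∅, {A, B, D, F}, {A, B, C, D}, {A, B, D, E, F}, {A, B, C, D, E, F}.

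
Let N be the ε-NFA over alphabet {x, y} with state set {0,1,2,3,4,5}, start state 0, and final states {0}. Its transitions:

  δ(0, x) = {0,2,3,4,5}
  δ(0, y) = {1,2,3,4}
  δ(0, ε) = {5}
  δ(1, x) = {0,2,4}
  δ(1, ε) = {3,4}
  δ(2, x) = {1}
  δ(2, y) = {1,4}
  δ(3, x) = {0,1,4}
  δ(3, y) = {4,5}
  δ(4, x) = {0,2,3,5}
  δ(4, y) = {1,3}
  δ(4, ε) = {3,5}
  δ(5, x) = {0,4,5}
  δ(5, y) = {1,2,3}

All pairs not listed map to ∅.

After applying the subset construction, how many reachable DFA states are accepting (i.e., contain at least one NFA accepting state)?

3

Start state of the DFA: {0,5} (ε-closure of the NFA start).
{0,5} --x--> {0,2,3,4,5}  [new]
{0,5} --y--> {1,2,3,4,5}  [new]
{0,2,3,4,5} --x--> {0,1,2,3,4,5}  [new]
{0,2,3,4,5} --y--> {1,2,3,4,5}  [seen]
{1,2,3,4,5} --x--> {0,1,2,3,4,5}  [seen]
{1,2,3,4,5} --y--> {1,2,3,4,5}  [seen]
{0,1,2,3,4,5} --x--> {0,1,2,3,4,5}  [seen]
{0,1,2,3,4,5} --y--> {1,2,3,4,5}  [seen]
Reachable DFA states: {0,5}, {0,2,3,4,5}, {1,2,3,4,5}, {0,1,2,3,4,5}.
Accepting DFA states (contain an NFA accepting state): {0,5}, {0,2,3,4,5}, {0,1,2,3,4,5}.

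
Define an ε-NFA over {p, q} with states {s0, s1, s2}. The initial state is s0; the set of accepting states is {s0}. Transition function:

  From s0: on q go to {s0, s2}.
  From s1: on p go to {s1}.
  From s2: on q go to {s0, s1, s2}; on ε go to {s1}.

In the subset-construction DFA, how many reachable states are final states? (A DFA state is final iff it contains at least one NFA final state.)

2

Start state of the DFA: {s0} (ε-closure of the NFA start).
{s0} --p--> ∅  [new]
{s0} --q--> {s0, s1, s2}  [new]
∅ --p--> ∅  [seen]
∅ --q--> ∅  [seen]
{s0, s1, s2} --p--> {s1}  [new]
{s0, s1, s2} --q--> {s0, s1, s2}  [seen]
{s1} --p--> {s1}  [seen]
{s1} --q--> ∅  [seen]
Reachable DFA states: {s0}, ∅, {s0, s1, s2}, {s1}.
Accepting DFA states (contain an NFA accepting state): {s0}, {s0, s1, s2}.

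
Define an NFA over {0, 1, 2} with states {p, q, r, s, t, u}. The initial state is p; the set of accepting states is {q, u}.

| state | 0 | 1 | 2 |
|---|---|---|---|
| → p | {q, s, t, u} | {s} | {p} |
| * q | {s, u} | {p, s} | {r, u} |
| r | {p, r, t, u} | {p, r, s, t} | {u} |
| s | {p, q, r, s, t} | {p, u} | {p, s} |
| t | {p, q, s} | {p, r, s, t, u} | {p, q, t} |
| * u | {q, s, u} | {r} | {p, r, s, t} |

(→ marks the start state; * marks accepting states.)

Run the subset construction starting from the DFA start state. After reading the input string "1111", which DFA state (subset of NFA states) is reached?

{p, r, s, t, u}

Start: {p}.
δ(p,1) = {s}.
Union: {s}.
After 1: {s}.
δ(s,1) = {p, u}.
Union: {p, u}.
After 1: {p, u}.
δ(p,1) = {s}; δ(u,1) = {r}.
Union: {r, s}.
After 1: {r, s}.
δ(r,1) = {p, r, s, t}; δ(s,1) = {p, u}.
Union: {p, r, s, t, u}.
After 1: {p, r, s, t, u}.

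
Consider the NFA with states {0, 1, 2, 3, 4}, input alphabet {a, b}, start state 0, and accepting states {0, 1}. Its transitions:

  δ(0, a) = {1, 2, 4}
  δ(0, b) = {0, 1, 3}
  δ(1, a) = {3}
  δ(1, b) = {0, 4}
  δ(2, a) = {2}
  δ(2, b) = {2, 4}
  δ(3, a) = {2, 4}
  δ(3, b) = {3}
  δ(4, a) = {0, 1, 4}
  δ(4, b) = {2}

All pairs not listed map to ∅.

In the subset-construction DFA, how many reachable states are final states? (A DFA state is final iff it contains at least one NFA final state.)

9

Start state of the DFA: {0}.
{0} --a--> {1, 2, 4}  [new]
{0} --b--> {0, 1, 3}  [new]
{1, 2, 4} --a--> {0, 1, 2, 3, 4}  [new]
{1, 2, 4} --b--> {0, 2, 4}  [new]
{0, 1, 3} --a--> {1, 2, 3, 4}  [new]
{0, 1, 3} --b--> {0, 1, 3, 4}  [new]
{0, 1, 2, 3, 4} --a--> {0, 1, 2, 3, 4}  [seen]
{0, 1, 2, 3, 4} --b--> {0, 1, 2, 3, 4}  [seen]
{0, 2, 4} --a--> {0, 1, 2, 4}  [new]
{0, 2, 4} --b--> {0, 1, 2, 3, 4}  [seen]
{1, 2, 3, 4} --a--> {0, 1, 2, 3, 4}  [seen]
{1, 2, 3, 4} --b--> {0, 2, 3, 4}  [new]
{0, 1, 3, 4} --a--> {0, 1, 2, 3, 4}  [seen]
{0, 1, 3, 4} --b--> {0, 1, 2, 3, 4}  [seen]
{0, 1, 2, 4} --a--> {0, 1, 2, 3, 4}  [seen]
{0, 1, 2, 4} --b--> {0, 1, 2, 3, 4}  [seen]
{0, 2, 3, 4} --a--> {0, 1, 2, 4}  [seen]
{0, 2, 3, 4} --b--> {0, 1, 2, 3, 4}  [seen]
Reachable DFA states: {0}, {1, 2, 4}, {0, 1, 3}, {0, 1, 2, 3, 4}, {0, 2, 4}, {1, 2, 3, 4}, {0, 1, 3, 4}, {0, 1, 2, 4}, {0, 2, 3, 4}.
Accepting DFA states (contain an NFA accepting state): {0}, {1, 2, 4}, {0, 1, 3}, {0, 1, 2, 3, 4}, {0, 2, 4}, {1, 2, 3, 4}, {0, 1, 3, 4}, {0, 1, 2, 4}, {0, 2, 3, 4}.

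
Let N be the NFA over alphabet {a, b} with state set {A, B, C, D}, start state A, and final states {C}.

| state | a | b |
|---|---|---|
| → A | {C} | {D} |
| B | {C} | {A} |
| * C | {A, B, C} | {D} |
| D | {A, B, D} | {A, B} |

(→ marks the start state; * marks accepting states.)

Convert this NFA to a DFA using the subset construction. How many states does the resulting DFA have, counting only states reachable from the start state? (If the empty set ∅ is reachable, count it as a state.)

8

Start state of the DFA: {A}.
{A} --a--> {C}  [new]
{A} --b--> {D}  [new]
{C} --a--> {A, B, C}  [new]
{C} --b--> {D}  [seen]
{D} --a--> {A, B, D}  [new]
{D} --b--> {A, B}  [new]
{A, B, C} --a--> {A, B, C}  [seen]
{A, B, C} --b--> {A, D}  [new]
{A, B, D} --a--> {A, B, C, D}  [new]
{A, B, D} --b--> {A, B, D}  [seen]
{A, B} --a--> {C}  [seen]
{A, B} --b--> {A, D}  [seen]
{A, D} --a--> {A, B, C, D}  [seen]
{A, D} --b--> {A, B, D}  [seen]
{A, B, C, D} --a--> {A, B, C, D}  [seen]
{A, B, C, D} --b--> {A, B, D}  [seen]
Reachable DFA states: {A}, {C}, {D}, {A, B, C}, {A, B, D}, {A, B}, {A, D}, {A, B, C, D}.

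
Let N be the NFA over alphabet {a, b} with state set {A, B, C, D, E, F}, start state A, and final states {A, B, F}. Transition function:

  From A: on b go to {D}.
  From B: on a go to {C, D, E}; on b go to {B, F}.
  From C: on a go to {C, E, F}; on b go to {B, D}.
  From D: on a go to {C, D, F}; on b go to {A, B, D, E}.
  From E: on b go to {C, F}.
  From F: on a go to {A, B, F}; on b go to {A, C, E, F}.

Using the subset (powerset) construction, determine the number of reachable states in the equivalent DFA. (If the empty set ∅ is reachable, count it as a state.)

Start state of the DFA: {A}.
{A} --a--> ∅  [new]
{A} --b--> {D}  [new]
∅ --a--> ∅  [seen]
∅ --b--> ∅  [seen]
{D} --a--> {C, D, F}  [new]
{D} --b--> {A, B, D, E}  [new]
{C, D, F} --a--> {A, B, C, D, E, F}  [new]
{C, D, F} --b--> {A, B, C, D, E, F}  [seen]
{A, B, D, E} --a--> {C, D, E, F}  [new]
{A, B, D, E} --b--> {A, B, C, D, E, F}  [seen]
{A, B, C, D, E, F} --a--> {A, B, C, D, E, F}  [seen]
{A, B, C, D, E, F} --b--> {A, B, C, D, E, F}  [seen]
{C, D, E, F} --a--> {A, B, C, D, E, F}  [seen]
{C, D, E, F} --b--> {A, B, C, D, E, F}  [seen]
Reachable DFA states: {A}, ∅, {D}, {C, D, F}, {A, B, D, E}, {A, B, C, D, E, F}, {C, D, E, F}.

7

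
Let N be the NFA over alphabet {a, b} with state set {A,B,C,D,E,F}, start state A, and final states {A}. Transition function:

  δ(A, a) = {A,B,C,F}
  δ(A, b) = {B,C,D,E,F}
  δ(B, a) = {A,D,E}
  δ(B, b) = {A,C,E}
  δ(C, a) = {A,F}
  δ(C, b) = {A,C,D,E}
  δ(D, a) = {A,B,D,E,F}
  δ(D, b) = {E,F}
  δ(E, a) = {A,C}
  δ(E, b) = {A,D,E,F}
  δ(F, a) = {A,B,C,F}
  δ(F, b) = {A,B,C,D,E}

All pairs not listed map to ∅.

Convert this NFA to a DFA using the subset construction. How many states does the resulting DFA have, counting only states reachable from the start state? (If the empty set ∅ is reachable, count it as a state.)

4

Start state of the DFA: {A}.
{A} --a--> {A,B,C,F}  [new]
{A} --b--> {B,C,D,E,F}  [new]
{A,B,C,F} --a--> {A,B,C,D,E,F}  [new]
{A,B,C,F} --b--> {A,B,C,D,E,F}  [seen]
{B,C,D,E,F} --a--> {A,B,C,D,E,F}  [seen]
{B,C,D,E,F} --b--> {A,B,C,D,E,F}  [seen]
{A,B,C,D,E,F} --a--> {A,B,C,D,E,F}  [seen]
{A,B,C,D,E,F} --b--> {A,B,C,D,E,F}  [seen]
Reachable DFA states: {A}, {A,B,C,F}, {B,C,D,E,F}, {A,B,C,D,E,F}.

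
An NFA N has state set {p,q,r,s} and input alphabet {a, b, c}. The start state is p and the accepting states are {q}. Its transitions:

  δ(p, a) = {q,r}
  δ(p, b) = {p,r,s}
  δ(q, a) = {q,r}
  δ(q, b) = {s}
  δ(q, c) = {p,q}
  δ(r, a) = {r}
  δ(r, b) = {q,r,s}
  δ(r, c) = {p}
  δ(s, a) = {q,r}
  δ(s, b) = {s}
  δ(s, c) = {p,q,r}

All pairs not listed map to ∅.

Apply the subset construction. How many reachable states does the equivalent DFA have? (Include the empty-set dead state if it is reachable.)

Start state of the DFA: {p}.
{p} --a--> {q,r}  [new]
{p} --b--> {p,r,s}  [new]
{p} --c--> ∅  [new]
{q,r} --a--> {q,r}  [seen]
{q,r} --b--> {q,r,s}  [new]
{q,r} --c--> {p,q}  [new]
{p,r,s} --a--> {q,r}  [seen]
{p,r,s} --b--> {p,q,r,s}  [new]
{p,r,s} --c--> {p,q,r}  [new]
∅ --a--> ∅  [seen]
∅ --b--> ∅  [seen]
∅ --c--> ∅  [seen]
{q,r,s} --a--> {q,r}  [seen]
{q,r,s} --b--> {q,r,s}  [seen]
{q,r,s} --c--> {p,q,r}  [seen]
{p,q} --a--> {q,r}  [seen]
{p,q} --b--> {p,r,s}  [seen]
{p,q} --c--> {p,q}  [seen]
{p,q,r,s} --a--> {q,r}  [seen]
{p,q,r,s} --b--> {p,q,r,s}  [seen]
{p,q,r,s} --c--> {p,q,r}  [seen]
{p,q,r} --a--> {q,r}  [seen]
{p,q,r} --b--> {p,q,r,s}  [seen]
{p,q,r} --c--> {p,q}  [seen]
Reachable DFA states: {p}, {q,r}, {p,r,s}, ∅, {q,r,s}, {p,q}, {p,q,r,s}, {p,q,r}.

8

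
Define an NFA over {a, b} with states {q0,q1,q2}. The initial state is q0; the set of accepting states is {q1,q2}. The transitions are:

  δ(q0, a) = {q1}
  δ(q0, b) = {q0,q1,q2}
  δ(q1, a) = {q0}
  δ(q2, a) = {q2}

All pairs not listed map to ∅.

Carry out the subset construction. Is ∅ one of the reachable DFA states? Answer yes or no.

yes

Start state of the DFA: {q0}.
{q0} --a--> {q1}  [new]
{q0} --b--> {q0,q1,q2}  [new]
{q1} --a--> {q0}  [seen]
{q1} --b--> ∅  [new]
{q0,q1,q2} --a--> {q0,q1,q2}  [seen]
{q0,q1,q2} --b--> {q0,q1,q2}  [seen]
∅ --a--> ∅  [seen]
∅ --b--> ∅  [seen]
Reachable DFA states: {q0}, {q1}, {q0,q1,q2}, ∅.
∅ is among them.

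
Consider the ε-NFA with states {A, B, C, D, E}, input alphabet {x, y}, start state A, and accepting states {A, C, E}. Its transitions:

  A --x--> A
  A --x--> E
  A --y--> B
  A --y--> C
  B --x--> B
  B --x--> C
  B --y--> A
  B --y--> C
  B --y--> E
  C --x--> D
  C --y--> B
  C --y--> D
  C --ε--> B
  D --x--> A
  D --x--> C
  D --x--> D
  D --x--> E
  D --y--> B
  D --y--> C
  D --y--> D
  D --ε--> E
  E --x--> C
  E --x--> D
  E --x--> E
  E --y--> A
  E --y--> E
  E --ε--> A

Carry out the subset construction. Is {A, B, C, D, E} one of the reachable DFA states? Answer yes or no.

Start state of the DFA: {A} (ε-closure of the NFA start).
{A} --x--> {A, E}  [new]
{A} --y--> {B, C}  [new]
{A, E} --x--> {A, B, C, D, E}  [new]
{A, E} --y--> {A, B, C, E}  [new]
{B, C} --x--> {A, B, C, D, E}  [seen]
{B, C} --y--> {A, B, C, D, E}  [seen]
{A, B, C, D, E} --x--> {A, B, C, D, E}  [seen]
{A, B, C, D, E} --y--> {A, B, C, D, E}  [seen]
{A, B, C, E} --x--> {A, B, C, D, E}  [seen]
{A, B, C, E} --y--> {A, B, C, D, E}  [seen]
Reachable DFA states: {A}, {A, E}, {B, C}, {A, B, C, D, E}, {A, B, C, E}.
{A, B, C, D, E} is among them.

yes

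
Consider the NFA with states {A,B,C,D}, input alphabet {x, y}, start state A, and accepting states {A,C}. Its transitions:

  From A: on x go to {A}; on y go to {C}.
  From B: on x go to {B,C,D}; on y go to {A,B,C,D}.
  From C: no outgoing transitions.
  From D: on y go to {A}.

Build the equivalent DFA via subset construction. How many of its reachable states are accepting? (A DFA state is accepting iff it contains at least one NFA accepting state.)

Start state of the DFA: {A}.
{A} --x--> {A}  [seen]
{A} --y--> {C}  [new]
{C} --x--> ∅  [new]
{C} --y--> ∅  [seen]
∅ --x--> ∅  [seen]
∅ --y--> ∅  [seen]
Reachable DFA states: {A}, {C}, ∅.
Accepting DFA states (contain an NFA accepting state): {A}, {C}.

2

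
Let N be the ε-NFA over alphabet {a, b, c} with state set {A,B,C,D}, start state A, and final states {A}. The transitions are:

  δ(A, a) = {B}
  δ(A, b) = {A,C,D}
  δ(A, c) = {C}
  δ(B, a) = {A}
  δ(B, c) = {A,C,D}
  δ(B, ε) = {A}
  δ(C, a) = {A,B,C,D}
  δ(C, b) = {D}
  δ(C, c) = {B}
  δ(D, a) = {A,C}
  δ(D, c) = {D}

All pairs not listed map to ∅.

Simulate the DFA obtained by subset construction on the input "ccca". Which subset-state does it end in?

Start: {A}.
δ(A,c) = {C}.
Union: {C}.
After c: {C}.
δ(C,c) = {B}.
Union: {B}.
ε-closure gives {A,B}.
After c: {A,B}.
δ(A,c) = {C}; δ(B,c) = {A,C,D}.
Union: {A,C,D}.
After c: {A,C,D}.
δ(A,a) = {B}; δ(C,a) = {A,B,C,D}; δ(D,a) = {A,C}.
Union: {A,B,C,D}.
After a: {A,B,C,D}.

{A,B,C,D}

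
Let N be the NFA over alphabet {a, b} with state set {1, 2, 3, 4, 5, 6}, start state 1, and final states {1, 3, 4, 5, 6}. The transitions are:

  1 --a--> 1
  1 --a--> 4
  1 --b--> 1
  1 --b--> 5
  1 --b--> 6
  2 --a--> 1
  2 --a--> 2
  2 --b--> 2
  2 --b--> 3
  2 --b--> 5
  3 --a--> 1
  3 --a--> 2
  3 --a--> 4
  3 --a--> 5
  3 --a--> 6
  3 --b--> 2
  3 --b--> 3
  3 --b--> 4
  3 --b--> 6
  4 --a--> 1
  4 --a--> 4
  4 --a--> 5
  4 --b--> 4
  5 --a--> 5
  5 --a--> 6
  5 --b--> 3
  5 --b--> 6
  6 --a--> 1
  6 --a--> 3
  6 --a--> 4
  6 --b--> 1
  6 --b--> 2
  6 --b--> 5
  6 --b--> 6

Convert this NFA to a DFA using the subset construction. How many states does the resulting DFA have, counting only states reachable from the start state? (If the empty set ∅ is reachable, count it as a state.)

8

Start state of the DFA: {1}.
{1} --a--> {1, 4}  [new]
{1} --b--> {1, 5, 6}  [new]
{1, 4} --a--> {1, 4, 5}  [new]
{1, 4} --b--> {1, 4, 5, 6}  [new]
{1, 5, 6} --a--> {1, 3, 4, 5, 6}  [new]
{1, 5, 6} --b--> {1, 2, 3, 5, 6}  [new]
{1, 4, 5} --a--> {1, 4, 5, 6}  [seen]
{1, 4, 5} --b--> {1, 3, 4, 5, 6}  [seen]
{1, 4, 5, 6} --a--> {1, 3, 4, 5, 6}  [seen]
{1, 4, 5, 6} --b--> {1, 2, 3, 4, 5, 6}  [new]
{1, 3, 4, 5, 6} --a--> {1, 2, 3, 4, 5, 6}  [seen]
{1, 3, 4, 5, 6} --b--> {1, 2, 3, 4, 5, 6}  [seen]
{1, 2, 3, 5, 6} --a--> {1, 2, 3, 4, 5, 6}  [seen]
{1, 2, 3, 5, 6} --b--> {1, 2, 3, 4, 5, 6}  [seen]
{1, 2, 3, 4, 5, 6} --a--> {1, 2, 3, 4, 5, 6}  [seen]
{1, 2, 3, 4, 5, 6} --b--> {1, 2, 3, 4, 5, 6}  [seen]
Reachable DFA states: {1}, {1, 4}, {1, 5, 6}, {1, 4, 5}, {1, 4, 5, 6}, {1, 3, 4, 5, 6}, {1, 2, 3, 5, 6}, {1, 2, 3, 4, 5, 6}.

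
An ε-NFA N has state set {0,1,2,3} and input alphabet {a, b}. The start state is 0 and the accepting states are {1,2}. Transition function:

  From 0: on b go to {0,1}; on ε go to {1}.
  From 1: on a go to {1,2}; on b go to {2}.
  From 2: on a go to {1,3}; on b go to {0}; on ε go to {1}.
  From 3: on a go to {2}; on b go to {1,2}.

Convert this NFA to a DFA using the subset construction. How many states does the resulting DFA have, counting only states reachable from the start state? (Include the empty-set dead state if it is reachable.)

Start state of the DFA: {0,1} (ε-closure of the NFA start).
{0,1} --a--> {1,2}  [new]
{0,1} --b--> {0,1,2}  [new]
{1,2} --a--> {1,2,3}  [new]
{1,2} --b--> {0,1,2}  [seen]
{0,1,2} --a--> {1,2,3}  [seen]
{0,1,2} --b--> {0,1,2}  [seen]
{1,2,3} --a--> {1,2,3}  [seen]
{1,2,3} --b--> {0,1,2}  [seen]
Reachable DFA states: {0,1}, {1,2}, {0,1,2}, {1,2,3}.

4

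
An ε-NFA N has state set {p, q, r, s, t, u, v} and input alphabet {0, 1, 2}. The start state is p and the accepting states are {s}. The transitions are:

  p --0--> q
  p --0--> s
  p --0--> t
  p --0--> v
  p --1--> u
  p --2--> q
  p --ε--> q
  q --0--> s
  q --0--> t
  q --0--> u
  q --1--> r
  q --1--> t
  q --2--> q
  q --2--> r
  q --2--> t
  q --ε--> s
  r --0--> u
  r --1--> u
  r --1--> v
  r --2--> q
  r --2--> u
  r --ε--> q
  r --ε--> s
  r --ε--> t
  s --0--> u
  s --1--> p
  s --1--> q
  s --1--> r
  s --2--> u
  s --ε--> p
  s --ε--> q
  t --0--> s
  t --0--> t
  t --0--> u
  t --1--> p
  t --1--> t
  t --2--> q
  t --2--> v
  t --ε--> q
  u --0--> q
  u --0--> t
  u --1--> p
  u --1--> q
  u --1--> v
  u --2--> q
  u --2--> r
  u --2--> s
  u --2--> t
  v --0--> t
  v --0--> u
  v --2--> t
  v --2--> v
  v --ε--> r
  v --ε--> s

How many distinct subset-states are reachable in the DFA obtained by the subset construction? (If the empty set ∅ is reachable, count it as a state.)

3

Start state of the DFA: {p, q, s} (ε-closure of the NFA start).
{p, q, s} --0--> {p, q, r, s, t, u, v}  [new]
{p, q, s} --1--> {p, q, r, s, t, u}  [new]
{p, q, s} --2--> {p, q, r, s, t, u}  [seen]
{p, q, r, s, t, u, v} --0--> {p, q, r, s, t, u, v}  [seen]
{p, q, r, s, t, u, v} --1--> {p, q, r, s, t, u, v}  [seen]
{p, q, r, s, t, u, v} --2--> {p, q, r, s, t, u, v}  [seen]
{p, q, r, s, t, u} --0--> {p, q, r, s, t, u, v}  [seen]
{p, q, r, s, t, u} --1--> {p, q, r, s, t, u, v}  [seen]
{p, q, r, s, t, u} --2--> {p, q, r, s, t, u, v}  [seen]
Reachable DFA states: {p, q, s}, {p, q, r, s, t, u, v}, {p, q, r, s, t, u}.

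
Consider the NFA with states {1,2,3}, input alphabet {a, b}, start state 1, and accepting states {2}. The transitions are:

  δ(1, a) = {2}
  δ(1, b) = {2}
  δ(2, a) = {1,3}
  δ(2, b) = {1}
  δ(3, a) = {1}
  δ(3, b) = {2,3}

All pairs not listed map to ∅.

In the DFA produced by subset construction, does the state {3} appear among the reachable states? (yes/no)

Start state of the DFA: {1}.
{1} --a--> {2}  [new]
{1} --b--> {2}  [seen]
{2} --a--> {1,3}  [new]
{2} --b--> {1}  [seen]
{1,3} --a--> {1,2}  [new]
{1,3} --b--> {2,3}  [new]
{1,2} --a--> {1,2,3}  [new]
{1,2} --b--> {1,2}  [seen]
{2,3} --a--> {1,3}  [seen]
{2,3} --b--> {1,2,3}  [seen]
{1,2,3} --a--> {1,2,3}  [seen]
{1,2,3} --b--> {1,2,3}  [seen]
Reachable DFA states: {1}, {2}, {1,3}, {1,2}, {2,3}, {1,2,3}.
{3} is not among them.

no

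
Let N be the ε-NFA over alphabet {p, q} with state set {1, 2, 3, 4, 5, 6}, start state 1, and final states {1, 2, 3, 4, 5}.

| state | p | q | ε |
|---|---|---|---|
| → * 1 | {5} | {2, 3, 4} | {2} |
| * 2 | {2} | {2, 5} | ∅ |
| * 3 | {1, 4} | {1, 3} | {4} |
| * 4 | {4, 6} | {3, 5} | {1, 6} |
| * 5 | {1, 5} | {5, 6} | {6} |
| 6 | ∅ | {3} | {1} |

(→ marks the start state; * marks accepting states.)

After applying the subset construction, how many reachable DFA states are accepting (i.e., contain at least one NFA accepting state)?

4

Start state of the DFA: {1, 2} (ε-closure of the NFA start).
{1, 2} --p--> {1, 2, 5, 6}  [new]
{1, 2} --q--> {1, 2, 3, 4, 5, 6}  [new]
{1, 2, 5, 6} --p--> {1, 2, 5, 6}  [seen]
{1, 2, 5, 6} --q--> {1, 2, 3, 4, 5, 6}  [seen]
{1, 2, 3, 4, 5, 6} --p--> {1, 2, 4, 5, 6}  [new]
{1, 2, 3, 4, 5, 6} --q--> {1, 2, 3, 4, 5, 6}  [seen]
{1, 2, 4, 5, 6} --p--> {1, 2, 4, 5, 6}  [seen]
{1, 2, 4, 5, 6} --q--> {1, 2, 3, 4, 5, 6}  [seen]
Reachable DFA states: {1, 2}, {1, 2, 5, 6}, {1, 2, 3, 4, 5, 6}, {1, 2, 4, 5, 6}.
Accepting DFA states (contain an NFA accepting state): {1, 2}, {1, 2, 5, 6}, {1, 2, 3, 4, 5, 6}, {1, 2, 4, 5, 6}.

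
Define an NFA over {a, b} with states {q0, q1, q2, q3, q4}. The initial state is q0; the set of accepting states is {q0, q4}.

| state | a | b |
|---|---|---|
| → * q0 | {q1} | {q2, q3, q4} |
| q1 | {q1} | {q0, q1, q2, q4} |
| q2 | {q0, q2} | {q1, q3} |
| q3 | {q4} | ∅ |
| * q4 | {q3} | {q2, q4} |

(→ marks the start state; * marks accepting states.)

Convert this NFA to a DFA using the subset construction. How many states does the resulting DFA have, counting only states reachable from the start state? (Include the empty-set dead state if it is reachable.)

Start state of the DFA: {q0}.
{q0} --a--> {q1}  [new]
{q0} --b--> {q2, q3, q4}  [new]
{q1} --a--> {q1}  [seen]
{q1} --b--> {q0, q1, q2, q4}  [new]
{q2, q3, q4} --a--> {q0, q2, q3, q4}  [new]
{q2, q3, q4} --b--> {q1, q2, q3, q4}  [new]
{q0, q1, q2, q4} --a--> {q0, q1, q2, q3}  [new]
{q0, q1, q2, q4} --b--> {q0, q1, q2, q3, q4}  [new]
{q0, q2, q3, q4} --a--> {q0, q1, q2, q3, q4}  [seen]
{q0, q2, q3, q4} --b--> {q1, q2, q3, q4}  [seen]
{q1, q2, q3, q4} --a--> {q0, q1, q2, q3, q4}  [seen]
{q1, q2, q3, q4} --b--> {q0, q1, q2, q3, q4}  [seen]
{q0, q1, q2, q3} --a--> {q0, q1, q2, q4}  [seen]
{q0, q1, q2, q3} --b--> {q0, q1, q2, q3, q4}  [seen]
{q0, q1, q2, q3, q4} --a--> {q0, q1, q2, q3, q4}  [seen]
{q0, q1, q2, q3, q4} --b--> {q0, q1, q2, q3, q4}  [seen]
Reachable DFA states: {q0}, {q1}, {q2, q3, q4}, {q0, q1, q2, q4}, {q0, q2, q3, q4}, {q1, q2, q3, q4}, {q0, q1, q2, q3}, {q0, q1, q2, q3, q4}.

8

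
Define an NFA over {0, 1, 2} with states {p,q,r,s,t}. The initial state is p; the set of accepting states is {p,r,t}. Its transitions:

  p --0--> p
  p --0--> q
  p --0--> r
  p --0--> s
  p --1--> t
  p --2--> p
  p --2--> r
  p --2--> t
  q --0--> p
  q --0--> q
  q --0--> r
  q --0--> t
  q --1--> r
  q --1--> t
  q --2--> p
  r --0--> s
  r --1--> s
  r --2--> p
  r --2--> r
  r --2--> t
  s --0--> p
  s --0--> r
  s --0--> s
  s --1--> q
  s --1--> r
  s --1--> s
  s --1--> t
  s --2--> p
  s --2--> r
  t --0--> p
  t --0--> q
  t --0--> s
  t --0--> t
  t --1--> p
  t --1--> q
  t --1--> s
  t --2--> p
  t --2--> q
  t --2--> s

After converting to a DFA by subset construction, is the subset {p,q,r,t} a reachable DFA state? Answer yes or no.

no

Start state of the DFA: {p}.
{p} --0--> {p,q,r,s}  [new]
{p} --1--> {t}  [new]
{p} --2--> {p,r,t}  [new]
{p,q,r,s} --0--> {p,q,r,s,t}  [new]
{p,q,r,s} --1--> {q,r,s,t}  [new]
{p,q,r,s} --2--> {p,r,t}  [seen]
{t} --0--> {p,q,s,t}  [new]
{t} --1--> {p,q,s}  [new]
{t} --2--> {p,q,s}  [seen]
{p,r,t} --0--> {p,q,r,s,t}  [seen]
{p,r,t} --1--> {p,q,s,t}  [seen]
{p,r,t} --2--> {p,q,r,s,t}  [seen]
{p,q,r,s,t} --0--> {p,q,r,s,t}  [seen]
{p,q,r,s,t} --1--> {p,q,r,s,t}  [seen]
{p,q,r,s,t} --2--> {p,q,r,s,t}  [seen]
{q,r,s,t} --0--> {p,q,r,s,t}  [seen]
{q,r,s,t} --1--> {p,q,r,s,t}  [seen]
{q,r,s,t} --2--> {p,q,r,s,t}  [seen]
{p,q,s,t} --0--> {p,q,r,s,t}  [seen]
{p,q,s,t} --1--> {p,q,r,s,t}  [seen]
{p,q,s,t} --2--> {p,q,r,s,t}  [seen]
{p,q,s} --0--> {p,q,r,s,t}  [seen]
{p,q,s} --1--> {q,r,s,t}  [seen]
{p,q,s} --2--> {p,r,t}  [seen]
Reachable DFA states: {p}, {p,q,r,s}, {t}, {p,r,t}, {p,q,r,s,t}, {q,r,s,t}, {p,q,s,t}, {p,q,s}.
{p,q,r,t} is not among them.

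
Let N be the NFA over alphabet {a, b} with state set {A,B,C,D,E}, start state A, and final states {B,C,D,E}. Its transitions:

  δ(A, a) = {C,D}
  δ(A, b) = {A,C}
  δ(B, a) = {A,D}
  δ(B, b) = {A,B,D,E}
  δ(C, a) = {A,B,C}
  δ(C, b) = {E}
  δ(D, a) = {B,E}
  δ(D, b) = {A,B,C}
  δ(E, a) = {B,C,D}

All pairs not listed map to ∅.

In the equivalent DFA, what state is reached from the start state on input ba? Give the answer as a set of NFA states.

Start: {A}.
δ(A,b) = {A,C}.
Union: {A,C}.
After b: {A,C}.
δ(A,a) = {C,D}; δ(C,a) = {A,B,C}.
Union: {A,B,C,D}.
After a: {A,B,C,D}.

{A,B,C,D}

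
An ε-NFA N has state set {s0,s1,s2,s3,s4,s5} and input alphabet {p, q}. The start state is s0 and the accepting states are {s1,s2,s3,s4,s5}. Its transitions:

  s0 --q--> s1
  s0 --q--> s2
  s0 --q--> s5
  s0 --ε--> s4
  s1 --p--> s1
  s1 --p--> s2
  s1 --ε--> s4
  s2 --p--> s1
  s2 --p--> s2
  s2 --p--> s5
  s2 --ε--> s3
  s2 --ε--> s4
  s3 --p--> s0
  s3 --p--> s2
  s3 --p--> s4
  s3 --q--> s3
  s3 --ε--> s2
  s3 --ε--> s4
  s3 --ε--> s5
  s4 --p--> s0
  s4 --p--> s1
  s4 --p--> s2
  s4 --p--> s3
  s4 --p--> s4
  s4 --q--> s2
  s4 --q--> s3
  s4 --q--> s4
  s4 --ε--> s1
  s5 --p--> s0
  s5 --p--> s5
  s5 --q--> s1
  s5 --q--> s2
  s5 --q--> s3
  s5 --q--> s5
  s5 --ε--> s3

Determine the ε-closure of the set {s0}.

{s0,s1,s4}

Begin with {s0}.
s0 →ε {s4}; add s4.
s4 →ε {s1}; add s1.
ε-closure = {s0,s1,s4}.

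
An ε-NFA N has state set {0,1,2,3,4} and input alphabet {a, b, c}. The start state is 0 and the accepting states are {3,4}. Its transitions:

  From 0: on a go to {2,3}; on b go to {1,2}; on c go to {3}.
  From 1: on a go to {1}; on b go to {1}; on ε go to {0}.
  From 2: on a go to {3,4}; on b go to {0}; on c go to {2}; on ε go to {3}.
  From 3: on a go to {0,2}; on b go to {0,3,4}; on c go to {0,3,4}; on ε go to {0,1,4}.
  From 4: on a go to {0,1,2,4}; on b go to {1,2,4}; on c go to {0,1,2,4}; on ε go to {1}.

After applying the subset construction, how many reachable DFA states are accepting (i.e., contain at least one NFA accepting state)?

2

Start state of the DFA: {0} (ε-closure of the NFA start).
{0} --a--> {0,1,2,3,4}  [new]
{0} --b--> {0,1,2,3,4}  [seen]
{0} --c--> {0,1,3,4}  [new]
{0,1,2,3,4} --a--> {0,1,2,3,4}  [seen]
{0,1,2,3,4} --b--> {0,1,2,3,4}  [seen]
{0,1,2,3,4} --c--> {0,1,2,3,4}  [seen]
{0,1,3,4} --a--> {0,1,2,3,4}  [seen]
{0,1,3,4} --b--> {0,1,2,3,4}  [seen]
{0,1,3,4} --c--> {0,1,2,3,4}  [seen]
Reachable DFA states: {0}, {0,1,2,3,4}, {0,1,3,4}.
Accepting DFA states (contain an NFA accepting state): {0,1,2,3,4}, {0,1,3,4}.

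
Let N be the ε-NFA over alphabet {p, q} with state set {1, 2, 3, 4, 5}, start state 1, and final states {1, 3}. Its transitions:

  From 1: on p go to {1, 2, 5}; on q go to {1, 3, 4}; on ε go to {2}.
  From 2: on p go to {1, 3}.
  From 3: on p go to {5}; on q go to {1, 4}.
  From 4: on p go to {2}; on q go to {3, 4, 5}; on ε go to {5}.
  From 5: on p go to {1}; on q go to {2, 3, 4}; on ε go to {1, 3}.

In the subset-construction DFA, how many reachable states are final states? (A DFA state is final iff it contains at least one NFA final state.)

3

Start state of the DFA: {1, 2} (ε-closure of the NFA start).
{1, 2} --p--> {1, 2, 3, 5}  [new]
{1, 2} --q--> {1, 2, 3, 4, 5}  [new]
{1, 2, 3, 5} --p--> {1, 2, 3, 5}  [seen]
{1, 2, 3, 5} --q--> {1, 2, 3, 4, 5}  [seen]
{1, 2, 3, 4, 5} --p--> {1, 2, 3, 5}  [seen]
{1, 2, 3, 4, 5} --q--> {1, 2, 3, 4, 5}  [seen]
Reachable DFA states: {1, 2}, {1, 2, 3, 5}, {1, 2, 3, 4, 5}.
Accepting DFA states (contain an NFA accepting state): {1, 2}, {1, 2, 3, 5}, {1, 2, 3, 4, 5}.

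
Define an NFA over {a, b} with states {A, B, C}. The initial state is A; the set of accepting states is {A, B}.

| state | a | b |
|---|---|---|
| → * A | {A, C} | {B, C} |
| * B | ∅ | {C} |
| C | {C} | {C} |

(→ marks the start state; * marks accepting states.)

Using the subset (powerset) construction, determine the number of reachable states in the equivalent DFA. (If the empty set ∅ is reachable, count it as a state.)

Start state of the DFA: {A}.
{A} --a--> {A, C}  [new]
{A} --b--> {B, C}  [new]
{A, C} --a--> {A, C}  [seen]
{A, C} --b--> {B, C}  [seen]
{B, C} --a--> {C}  [new]
{B, C} --b--> {C}  [seen]
{C} --a--> {C}  [seen]
{C} --b--> {C}  [seen]
Reachable DFA states: {A}, {A, C}, {B, C}, {C}.

4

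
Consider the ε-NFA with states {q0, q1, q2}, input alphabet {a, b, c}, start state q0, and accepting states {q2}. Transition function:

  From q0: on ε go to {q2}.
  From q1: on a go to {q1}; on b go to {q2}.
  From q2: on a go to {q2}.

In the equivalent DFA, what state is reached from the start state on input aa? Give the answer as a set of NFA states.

Start: {q0, q2}.
δ(q0,a) = ∅; δ(q2,a) = {q2}.
Union: {q2}.
After a: {q2}.
δ(q2,a) = {q2}.
Union: {q2}.
After a: {q2}.

{q2}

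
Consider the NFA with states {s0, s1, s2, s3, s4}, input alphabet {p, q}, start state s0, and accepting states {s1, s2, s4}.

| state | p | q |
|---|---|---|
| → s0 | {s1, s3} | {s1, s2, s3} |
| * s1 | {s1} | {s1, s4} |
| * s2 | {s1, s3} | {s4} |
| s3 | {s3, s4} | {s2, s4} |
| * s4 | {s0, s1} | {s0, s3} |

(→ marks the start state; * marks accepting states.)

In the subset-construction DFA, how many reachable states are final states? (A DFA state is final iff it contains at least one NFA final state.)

8

Start state of the DFA: {s0}.
{s0} --p--> {s1, s3}  [new]
{s0} --q--> {s1, s2, s3}  [new]
{s1, s3} --p--> {s1, s3, s4}  [new]
{s1, s3} --q--> {s1, s2, s4}  [new]
{s1, s2, s3} --p--> {s1, s3, s4}  [seen]
{s1, s2, s3} --q--> {s1, s2, s4}  [seen]
{s1, s3, s4} --p--> {s0, s1, s3, s4}  [new]
{s1, s3, s4} --q--> {s0, s1, s2, s3, s4}  [new]
{s1, s2, s4} --p--> {s0, s1, s3}  [new]
{s1, s2, s4} --q--> {s0, s1, s3, s4}  [seen]
{s0, s1, s3, s4} --p--> {s0, s1, s3, s4}  [seen]
{s0, s1, s3, s4} --q--> {s0, s1, s2, s3, s4}  [seen]
{s0, s1, s2, s3, s4} --p--> {s0, s1, s3, s4}  [seen]
{s0, s1, s2, s3, s4} --q--> {s0, s1, s2, s3, s4}  [seen]
{s0, s1, s3} --p--> {s1, s3, s4}  [seen]
{s0, s1, s3} --q--> {s1, s2, s3, s4}  [new]
{s1, s2, s3, s4} --p--> {s0, s1, s3, s4}  [seen]
{s1, s2, s3, s4} --q--> {s0, s1, s2, s3, s4}  [seen]
Reachable DFA states: {s0}, {s1, s3}, {s1, s2, s3}, {s1, s3, s4}, {s1, s2, s4}, {s0, s1, s3, s4}, {s0, s1, s2, s3, s4}, {s0, s1, s3}, {s1, s2, s3, s4}.
Accepting DFA states (contain an NFA accepting state): {s1, s3}, {s1, s2, s3}, {s1, s3, s4}, {s1, s2, s4}, {s0, s1, s3, s4}, {s0, s1, s2, s3, s4}, {s0, s1, s3}, {s1, s2, s3, s4}.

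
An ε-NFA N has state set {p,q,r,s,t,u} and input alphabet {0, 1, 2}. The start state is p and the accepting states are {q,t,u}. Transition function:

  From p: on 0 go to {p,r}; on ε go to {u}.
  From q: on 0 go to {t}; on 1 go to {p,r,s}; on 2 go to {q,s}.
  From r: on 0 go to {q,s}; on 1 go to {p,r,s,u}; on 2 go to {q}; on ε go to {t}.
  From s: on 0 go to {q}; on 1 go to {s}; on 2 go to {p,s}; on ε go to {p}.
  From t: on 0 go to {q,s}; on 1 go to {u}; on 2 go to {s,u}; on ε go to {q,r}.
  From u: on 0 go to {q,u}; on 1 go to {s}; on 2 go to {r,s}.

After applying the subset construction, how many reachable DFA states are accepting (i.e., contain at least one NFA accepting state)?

Start state of the DFA: {p,u} (ε-closure of the NFA start).
{p,u} --0--> {p,q,r,t,u}  [new]
{p,u} --1--> {p,s,u}  [new]
{p,u} --2--> {p,q,r,s,t,u}  [new]
{p,q,r,t,u} --0--> {p,q,r,s,t,u}  [seen]
{p,q,r,t,u} --1--> {p,q,r,s,t,u}  [seen]
{p,q,r,t,u} --2--> {p,q,r,s,t,u}  [seen]
{p,s,u} --0--> {p,q,r,t,u}  [seen]
{p,s,u} --1--> {p,s,u}  [seen]
{p,s,u} --2--> {p,q,r,s,t,u}  [seen]
{p,q,r,s,t,u} --0--> {p,q,r,s,t,u}  [seen]
{p,q,r,s,t,u} --1--> {p,q,r,s,t,u}  [seen]
{p,q,r,s,t,u} --2--> {p,q,r,s,t,u}  [seen]
Reachable DFA states: {p,u}, {p,q,r,t,u}, {p,s,u}, {p,q,r,s,t,u}.
Accepting DFA states (contain an NFA accepting state): {p,u}, {p,q,r,t,u}, {p,s,u}, {p,q,r,s,t,u}.

4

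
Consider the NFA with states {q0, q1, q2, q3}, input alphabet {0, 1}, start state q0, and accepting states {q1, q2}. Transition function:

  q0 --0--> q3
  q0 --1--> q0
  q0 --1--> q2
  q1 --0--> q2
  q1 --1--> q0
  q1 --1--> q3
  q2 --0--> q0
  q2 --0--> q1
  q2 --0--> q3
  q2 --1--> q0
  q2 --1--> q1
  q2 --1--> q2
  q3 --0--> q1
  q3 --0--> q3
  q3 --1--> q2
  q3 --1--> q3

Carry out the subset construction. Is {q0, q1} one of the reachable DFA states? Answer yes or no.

no

Start state of the DFA: {q0}.
{q0} --0--> {q3}  [new]
{q0} --1--> {q0, q2}  [new]
{q3} --0--> {q1, q3}  [new]
{q3} --1--> {q2, q3}  [new]
{q0, q2} --0--> {q0, q1, q3}  [new]
{q0, q2} --1--> {q0, q1, q2}  [new]
{q1, q3} --0--> {q1, q2, q3}  [new]
{q1, q3} --1--> {q0, q2, q3}  [new]
{q2, q3} --0--> {q0, q1, q3}  [seen]
{q2, q3} --1--> {q0, q1, q2, q3}  [new]
{q0, q1, q3} --0--> {q1, q2, q3}  [seen]
{q0, q1, q3} --1--> {q0, q2, q3}  [seen]
{q0, q1, q2} --0--> {q0, q1, q2, q3}  [seen]
{q0, q1, q2} --1--> {q0, q1, q2, q3}  [seen]
{q1, q2, q3} --0--> {q0, q1, q2, q3}  [seen]
{q1, q2, q3} --1--> {q0, q1, q2, q3}  [seen]
{q0, q2, q3} --0--> {q0, q1, q3}  [seen]
{q0, q2, q3} --1--> {q0, q1, q2, q3}  [seen]
{q0, q1, q2, q3} --0--> {q0, q1, q2, q3}  [seen]
{q0, q1, q2, q3} --1--> {q0, q1, q2, q3}  [seen]
Reachable DFA states: {q0}, {q3}, {q0, q2}, {q1, q3}, {q2, q3}, {q0, q1, q3}, {q0, q1, q2}, {q1, q2, q3}, {q0, q2, q3}, {q0, q1, q2, q3}.
{q0, q1} is not among them.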